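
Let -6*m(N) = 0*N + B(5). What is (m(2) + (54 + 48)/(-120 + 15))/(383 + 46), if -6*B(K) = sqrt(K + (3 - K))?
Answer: -34/15015 + sqrt(3)/15444 ≈ -0.0021523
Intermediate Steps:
B(K) = -sqrt(3)/6 (B(K) = -sqrt(K + (3 - K))/6 = -sqrt(3)/6)
m(N) = sqrt(3)/36 (m(N) = -(0*N - sqrt(3)/6)/6 = -(0 - sqrt(3)/6)/6 = -(-1)*sqrt(3)/36 = sqrt(3)/36)
(m(2) + (54 + 48)/(-120 + 15))/(383 + 46) = (sqrt(3)/36 + (54 + 48)/(-120 + 15))/(383 + 46) = (sqrt(3)/36 + 102/(-105))/429 = (sqrt(3)/36 + 102*(-1/105))*(1/429) = (sqrt(3)/36 - 34/35)*(1/429) = (-34/35 + sqrt(3)/36)*(1/429) = -34/15015 + sqrt(3)/15444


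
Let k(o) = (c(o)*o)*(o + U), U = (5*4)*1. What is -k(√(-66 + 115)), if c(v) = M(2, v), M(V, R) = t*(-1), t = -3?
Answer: -567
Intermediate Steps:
M(V, R) = 3 (M(V, R) = -3*(-1) = 3)
c(v) = 3
U = 20 (U = 20*1 = 20)
k(o) = 3*o*(20 + o) (k(o) = (3*o)*(o + 20) = (3*o)*(20 + o) = 3*o*(20 + o))
-k(√(-66 + 115)) = -3*√(-66 + 115)*(20 + √(-66 + 115)) = -3*√49*(20 + √49) = -3*7*(20 + 7) = -3*7*27 = -1*567 = -567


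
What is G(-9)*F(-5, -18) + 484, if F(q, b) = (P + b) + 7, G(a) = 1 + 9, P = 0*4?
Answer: 374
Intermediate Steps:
P = 0
G(a) = 10
F(q, b) = 7 + b (F(q, b) = (0 + b) + 7 = b + 7 = 7 + b)
G(-9)*F(-5, -18) + 484 = 10*(7 - 18) + 484 = 10*(-11) + 484 = -110 + 484 = 374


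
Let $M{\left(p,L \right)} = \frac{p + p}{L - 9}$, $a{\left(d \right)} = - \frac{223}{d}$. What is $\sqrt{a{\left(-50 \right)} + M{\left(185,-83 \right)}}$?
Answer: $\frac{6 \sqrt{161}}{115} \approx 0.66201$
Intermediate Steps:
$M{\left(p,L \right)} = \frac{2 p}{-9 + L}$
$\sqrt{a{\left(-50 \right)} + M{\left(185,-83 \right)}} = \sqrt{- \frac{223}{-50} + 2 \cdot 185 \frac{1}{-9 - 83}} = \sqrt{\left(-223\right) \left(- \frac{1}{50}\right) + 2 \cdot 185 \frac{1}{-92}} = \sqrt{\frac{223}{50} + 2 \cdot 185 \left(- \frac{1}{92}\right)} = \sqrt{\frac{223}{50} - \frac{185}{46}} = \sqrt{\frac{252}{575}} = \frac{6 \sqrt{161}}{115}$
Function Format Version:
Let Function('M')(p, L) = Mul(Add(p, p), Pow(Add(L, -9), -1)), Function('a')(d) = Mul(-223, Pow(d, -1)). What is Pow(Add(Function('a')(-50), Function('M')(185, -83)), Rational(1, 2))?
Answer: Mul(Rational(6, 115), Pow(161, Rational(1, 2))) ≈ 0.66201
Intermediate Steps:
Function('M')(p, L) = Mul(2, p, Pow(Add(-9, L), -1)) (Function('M')(p, L) = Mul(Mul(2, p), Pow(Add(-9, L), -1)) = Mul(2, p, Pow(Add(-9, L), -1)))
Pow(Add(Function('a')(-50), Function('M')(185, -83)), Rational(1, 2)) = Pow(Add(Mul(-223, Pow(-50, -1)), Mul(2, 185, Pow(Add(-9, -83), -1))), Rational(1, 2)) = Pow(Add(Mul(-223, Rational(-1, 50)), Mul(2, 185, Pow(-92, -1))), Rational(1, 2)) = Pow(Add(Rational(223, 50), Mul(2, 185, Rational(-1, 92))), Rational(1, 2)) = Pow(Add(Rational(223, 50), Rational(-185, 46)), Rational(1, 2)) = Pow(Rational(252, 575), Rational(1, 2)) = Mul(Rational(6, 115), Pow(161, Rational(1, 2)))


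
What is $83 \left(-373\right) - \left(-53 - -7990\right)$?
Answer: $-38896$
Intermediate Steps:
$83 \left(-373\right) - \left(-53 - -7990\right) = -30959 - \left(-53 + 7990\right) = -30959 - 7937 = -38896$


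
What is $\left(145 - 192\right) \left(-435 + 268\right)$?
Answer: $7849$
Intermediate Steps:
$\left(145 - 192\right) \left(-435 + 268\right) = \left(-47\right) \left(-167\right) = 7849$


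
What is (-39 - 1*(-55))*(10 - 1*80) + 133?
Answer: -987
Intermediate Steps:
(-39 - 1*(-55))*(10 - 1*80) + 133 = (-39 + 55)*(10 - 80) + 133 = 16*(-70) + 133 = -1120 + 133 = -987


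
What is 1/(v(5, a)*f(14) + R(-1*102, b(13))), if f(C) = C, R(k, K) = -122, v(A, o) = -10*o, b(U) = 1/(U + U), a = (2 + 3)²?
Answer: -1/3622 ≈ -0.00027609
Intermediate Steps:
a = 25 (a = 5² = 25)
b(U) = 1/(2*U)
1/(v(5, a)*f(14) + R(-1*102, b(13))) = 1/(-10*25*14 - 122) = 1/(-250*14 - 122) = 1/(-3500 - 122) = 1/(-3622) = -1/3622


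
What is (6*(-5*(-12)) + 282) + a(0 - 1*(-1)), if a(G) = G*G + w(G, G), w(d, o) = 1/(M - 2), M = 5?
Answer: 1930/3 ≈ 643.33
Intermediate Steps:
w(d, o) = ⅓ (w(d, o) = 1/(5 - 2) = 1/3 = ⅓)
a(G) = ⅓ + G² (a(G) = G*G + ⅓ = G² + ⅓ = ⅓ + G²)
(6*(-5*(-12)) + 282) + a(0 - 1*(-1)) = (6*(-5*(-12)) + 282) + (⅓ + (0 - 1*(-1))²) = (6*60 + 282) + (⅓ + (0 + 1)²) = (360 + 282) + (⅓ + 1²) = 642 + (⅓ + 1) = 642 + 4/3 = 1930/3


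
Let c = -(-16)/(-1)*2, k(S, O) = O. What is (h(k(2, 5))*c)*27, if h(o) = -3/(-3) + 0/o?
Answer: -864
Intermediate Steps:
h(o) = 1 (h(o) = -3*(-1/3) + 0 = 1 + 0 = 1)
c = -32 (c = -(-16)*(-1)*2 = -4*4*2 = -16*2 = -32)
(h(k(2, 5))*c)*27 = (1*(-32))*27 = -32*27 = -864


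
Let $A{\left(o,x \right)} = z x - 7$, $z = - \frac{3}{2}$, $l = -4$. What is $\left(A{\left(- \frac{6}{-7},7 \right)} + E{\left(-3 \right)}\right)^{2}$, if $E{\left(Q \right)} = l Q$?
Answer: $\frac{121}{4} \approx 30.25$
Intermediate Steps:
$z = - \frac{3}{2}$ ($z = \left(-3\right) \frac{1}{2} = - \frac{3}{2} \approx -1.5$)
$A{\left(o,x \right)} = -7 - \frac{3 x}{2}$ ($A{\left(o,x \right)} = - \frac{3 x}{2} - 7 = -7 - \frac{3 x}{2}$)
$E{\left(Q \right)} = - 4 Q$
$\left(A{\left(- \frac{6}{-7},7 \right)} + E{\left(-3 \right)}\right)^{2} = \left(\left(-7 - \frac{21}{2}\right) - -12\right)^{2} = \left(\left(-7 - \frac{21}{2}\right) + 12\right)^{2} = \left(- \frac{35}{2} + 12\right)^{2} = \left(- \frac{11}{2}\right)^{2} = \frac{121}{4}$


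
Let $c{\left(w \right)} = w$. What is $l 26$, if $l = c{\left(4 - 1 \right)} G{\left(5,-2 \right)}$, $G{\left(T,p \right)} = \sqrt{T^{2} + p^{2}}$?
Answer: $78 \sqrt{29} \approx 420.04$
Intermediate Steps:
$l = 3 \sqrt{29}$ ($l = \left(4 - 1\right) \sqrt{5^{2} + \left(-2\right)^{2}} = 3 \sqrt{25 + 4} = 3 \sqrt{29} \approx 16.155$)
$l 26 = 3 \sqrt{29} \cdot 26 = 78 \sqrt{29}$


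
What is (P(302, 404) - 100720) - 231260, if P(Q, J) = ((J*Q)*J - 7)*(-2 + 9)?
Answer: 344706595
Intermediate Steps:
P(Q, J) = -49 + 7*Q*J**2 (P(Q, J) = (Q*J**2 - 7)*7 = (-7 + Q*J**2)*7 = -49 + 7*Q*J**2)
(P(302, 404) - 100720) - 231260 = ((-49 + 7*302*404**2) - 100720) - 231260 = ((-49 + 7*302*163216) - 100720) - 231260 = ((-49 + 345038624) - 100720) - 231260 = (345038575 - 100720) - 231260 = 344937855 - 231260 = 344706595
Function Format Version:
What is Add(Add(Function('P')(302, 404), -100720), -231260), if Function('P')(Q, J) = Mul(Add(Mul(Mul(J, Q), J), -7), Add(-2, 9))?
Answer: 344706595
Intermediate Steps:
Function('P')(Q, J) = Add(-49, Mul(7, Q, Pow(J, 2))) (Function('P')(Q, J) = Mul(Add(Mul(Q, Pow(J, 2)), -7), 7) = Mul(Add(-7, Mul(Q, Pow(J, 2))), 7) = Add(-49, Mul(7, Q, Pow(J, 2))))
Add(Add(Function('P')(302, 404), -100720), -231260) = Add(Add(Add(-49, Mul(7, 302, Pow(404, 2))), -100720), -231260) = Add(Add(Add(-49, Mul(7, 302, 163216)), -100720), -231260) = Add(Add(Add(-49, 345038624), -100720), -231260) = Add(Add(345038575, -100720), -231260) = Add(344937855, -231260) = 344706595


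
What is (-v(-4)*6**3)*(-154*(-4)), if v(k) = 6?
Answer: -798336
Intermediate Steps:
(-v(-4)*6**3)*(-154*(-4)) = (-6*6**3)*(-154*(-4)) = -6*216*616 = -1*1296*616 = -1296*616 = -798336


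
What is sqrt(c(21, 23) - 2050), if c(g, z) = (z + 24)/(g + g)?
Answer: I*sqrt(3614226)/42 ≈ 45.265*I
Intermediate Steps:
c(g, z) = (24 + z)/(2*g) (c(g, z) = (24 + z)/((2*g)) = (24 + z)*(1/(2*g)) = (24 + z)/(2*g))
sqrt(c(21, 23) - 2050) = sqrt((1/2)*(24 + 23)/21 - 2050) = sqrt((1/2)*(1/21)*47 - 2050) = sqrt(47/42 - 2050) = sqrt(-86053/42) = I*sqrt(3614226)/42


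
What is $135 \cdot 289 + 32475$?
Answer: $71490$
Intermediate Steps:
$135 \cdot 289 + 32475 = 39015 + 32475 = 71490$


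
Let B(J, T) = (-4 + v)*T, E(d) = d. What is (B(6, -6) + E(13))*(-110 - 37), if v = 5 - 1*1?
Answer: -1911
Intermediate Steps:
v = 4 (v = 5 - 1 = 4)
B(J, T) = 0 (B(J, T) = (-4 + 4)*T = 0*T = 0)
(B(6, -6) + E(13))*(-110 - 37) = (0 + 13)*(-110 - 37) = 13*(-147) = -1911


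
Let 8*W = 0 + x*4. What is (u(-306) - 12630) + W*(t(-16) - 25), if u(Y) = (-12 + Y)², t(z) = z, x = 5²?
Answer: 175963/2 ≈ 87982.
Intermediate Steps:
x = 25
W = 25/2 (W = (0 + 25*4)/8 = (0 + 100)/8 = (⅛)*100 = 25/2 ≈ 12.500)
(u(-306) - 12630) + W*(t(-16) - 25) = ((-12 - 306)² - 12630) + 25*(-16 - 25)/2 = ((-318)² - 12630) + (25/2)*(-41) = (101124 - 12630) - 1025/2 = 88494 - 1025/2 = 175963/2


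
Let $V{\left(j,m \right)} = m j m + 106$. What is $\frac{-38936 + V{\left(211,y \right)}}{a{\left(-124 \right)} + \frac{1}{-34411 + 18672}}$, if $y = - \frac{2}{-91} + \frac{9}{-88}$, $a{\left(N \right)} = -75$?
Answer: $\frac{39190196365889559}{75698434075264} \approx 517.71$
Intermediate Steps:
$y = - \frac{643}{8008}$ ($y = \left(-2\right) \left(- \frac{1}{91}\right) + 9 \left(- \frac{1}{88}\right) = \frac{2}{91} - \frac{9}{88} = - \frac{643}{8008} \approx -0.080295$)
$V{\left(j,m \right)} = 106 + j m^{2}$ ($V{\left(j,m \right)} = j m m + 106 = j m^{2} + 106 = 106 + j m^{2}$)
$\frac{-38936 + V{\left(211,y \right)}}{a{\left(-124 \right)} + \frac{1}{-34411 + 18672}} = \frac{-38936 + \left(106 + 211 \left(- \frac{643}{8008}\right)^{2}\right)}{-75 + \frac{1}{-34411 + 18672}} = \frac{-38936 + \left(106 + 211 \cdot \frac{413449}{64128064}\right)}{-75 + \frac{1}{-15739}} = \frac{-38936 + \left(106 + \frac{87237739}{64128064}\right)}{-75 - \frac{1}{15739}} = \frac{-38936 + \frac{6884812523}{64128064}}{- \frac{1180426}{15739}} = \left(- \frac{2490005487381}{64128064}\right) \left(- \frac{15739}{1180426}\right) = \frac{39190196365889559}{75698434075264}$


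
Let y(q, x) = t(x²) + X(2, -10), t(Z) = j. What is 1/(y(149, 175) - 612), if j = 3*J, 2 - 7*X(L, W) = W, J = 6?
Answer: -7/4146 ≈ -0.0016884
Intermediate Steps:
X(L, W) = 2/7 - W/7
j = 18 (j = 3*6 = 18)
t(Z) = 18
y(q, x) = 138/7 (y(q, x) = 18 + (2/7 - ⅐*(-10)) = 18 + (2/7 + 10/7) = 18 + 12/7 = 138/7)
1/(y(149, 175) - 612) = 1/(138/7 - 612) = 1/(-4146/7) = -7/4146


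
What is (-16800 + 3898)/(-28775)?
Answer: 12902/28775 ≈ 0.44838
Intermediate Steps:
(-16800 + 3898)/(-28775) = -12902*(-1/28775) = 12902/28775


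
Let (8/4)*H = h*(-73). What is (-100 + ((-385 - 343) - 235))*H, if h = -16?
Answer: -620792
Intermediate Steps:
H = 584 (H = (-16*(-73))/2 = (½)*1168 = 584)
(-100 + ((-385 - 343) - 235))*H = (-100 + ((-385 - 343) - 235))*584 = (-100 + (-728 - 235))*584 = (-100 - 963)*584 = -1063*584 = -620792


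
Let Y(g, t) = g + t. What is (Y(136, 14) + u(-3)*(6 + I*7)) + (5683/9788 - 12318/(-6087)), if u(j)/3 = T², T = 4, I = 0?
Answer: 8750335511/19859852 ≈ 440.60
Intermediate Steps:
u(j) = 48 (u(j) = 3*4² = 3*16 = 48)
(Y(136, 14) + u(-3)*(6 + I*7)) + (5683/9788 - 12318/(-6087)) = ((136 + 14) + 48*(6 + 0*7)) + (5683/9788 - 12318/(-6087)) = (150 + 48*(6 + 0)) + (5683*(1/9788) - 12318*(-1/6087)) = (150 + 48*6) + (5683/9788 + 4106/2029) = (150 + 288) + 51720335/19859852 = 438 + 51720335/19859852 = 8750335511/19859852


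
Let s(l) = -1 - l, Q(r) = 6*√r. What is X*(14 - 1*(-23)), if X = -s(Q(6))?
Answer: 37 + 222*√6 ≈ 580.79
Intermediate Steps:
X = 1 + 6*√6 (X = -(-1 - 6*√6) = 1 + 6*√6 ≈ 15.697)
X*(14 - 1*(-23)) = (1 + 6*√6)*(14 - 1*(-23)) = (1 + 6*√6)*(14 + 23) = (1 + 6*√6)*37 = 37 + 222*√6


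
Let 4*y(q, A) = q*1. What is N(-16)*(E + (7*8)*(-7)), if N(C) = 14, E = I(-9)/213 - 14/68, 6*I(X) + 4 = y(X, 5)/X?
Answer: -79530535/14484 ≈ -5490.9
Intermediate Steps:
y(q, A) = q/4 (y(q, A) = (q*1)/4 = q/4)
I(X) = -5/8 (I(X) = -⅔ + ((X/4)/X)/6 = -⅔ + (⅙)*(¼) = -⅔ + 1/24 = -5/8)
E = -6049/28968 (E = -5/8/213 - 14/68 = -5/8*1/213 - 14*1/68 = -5/1704 - 7/34 = -6049/28968 ≈ -0.20882)
N(-16)*(E + (7*8)*(-7)) = 14*(-6049/28968 + (7*8)*(-7)) = 14*(-6049/28968 + 56*(-7)) = 14*(-6049/28968 - 392) = 14*(-11361505/28968) = -79530535/14484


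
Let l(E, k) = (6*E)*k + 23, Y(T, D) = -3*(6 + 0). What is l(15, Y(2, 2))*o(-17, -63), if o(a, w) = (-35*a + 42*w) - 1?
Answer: 3277044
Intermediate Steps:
Y(T, D) = -18 (Y(T, D) = -3*6 = -18)
l(E, k) = 23 + 6*E*k (l(E, k) = 6*E*k + 23 = 23 + 6*E*k)
o(a, w) = -1 - 35*a + 42*w
l(15, Y(2, 2))*o(-17, -63) = (23 + 6*15*(-18))*(-1 - 35*(-17) + 42*(-63)) = (23 - 1620)*(-1 + 595 - 2646) = -1597*(-2052) = 3277044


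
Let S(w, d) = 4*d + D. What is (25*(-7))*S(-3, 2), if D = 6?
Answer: -2450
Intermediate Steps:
S(w, d) = 6 + 4*d (S(w, d) = 4*d + 6 = 6 + 4*d)
(25*(-7))*S(-3, 2) = (25*(-7))*(6 + 4*2) = -175*(6 + 8) = -175*14 = -2450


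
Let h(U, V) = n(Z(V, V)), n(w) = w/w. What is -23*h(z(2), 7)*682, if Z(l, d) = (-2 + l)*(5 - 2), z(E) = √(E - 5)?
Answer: -15686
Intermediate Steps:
z(E) = √(-5 + E)
Z(l, d) = -6 + 3*l (Z(l, d) = (-2 + l)*3 = -6 + 3*l)
n(w) = 1
h(U, V) = 1
-23*h(z(2), 7)*682 = -23*1*682 = -23*682 = -15686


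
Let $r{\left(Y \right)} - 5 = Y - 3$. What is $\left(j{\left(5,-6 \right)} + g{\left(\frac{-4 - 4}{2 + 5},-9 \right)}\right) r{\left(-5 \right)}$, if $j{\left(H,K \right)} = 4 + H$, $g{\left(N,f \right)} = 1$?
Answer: $-30$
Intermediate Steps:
$r{\left(Y \right)} = 2 + Y$ ($r{\left(Y \right)} = 5 + \left(Y - 3\right) = 5 + \left(-3 + Y\right) = 2 + Y$)
$\left(j{\left(5,-6 \right)} + g{\left(\frac{-4 - 4}{2 + 5},-9 \right)}\right) r{\left(-5 \right)} = \left(\left(4 + 5\right) + 1\right) \left(2 - 5\right) = \left(9 + 1\right) \left(-3\right) = 10 \left(-3\right) = -30$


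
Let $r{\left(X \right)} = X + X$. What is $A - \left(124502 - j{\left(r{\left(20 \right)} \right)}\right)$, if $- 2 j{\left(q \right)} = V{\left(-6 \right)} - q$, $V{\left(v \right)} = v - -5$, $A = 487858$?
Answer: $\frac{726753}{2} \approx 3.6338 \cdot 10^{5}$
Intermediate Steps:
$V{\left(v \right)} = 5 + v$ ($V{\left(v \right)} = v + 5 = 5 + v$)
$r{\left(X \right)} = 2 X$
$j{\left(q \right)} = \frac{1}{2} + \frac{q}{2}$ ($j{\left(q \right)} = - \frac{\left(5 - 6\right) - q}{2} = - \frac{-1 - q}{2} = \frac{1}{2} + \frac{q}{2}$)
$A - \left(124502 - j{\left(r{\left(20 \right)} \right)}\right) = 487858 - \left(124502 - \left(\frac{1}{2} + \frac{2 \cdot 20}{2}\right)\right) = 487858 - \left(124502 - \left(\frac{1}{2} + \frac{1}{2} \cdot 40\right)\right) = 487858 - \left(124502 - \left(\frac{1}{2} + 20\right)\right) = 487858 - \left(124502 - \frac{41}{2}\right) = 487858 - \frac{248963}{2} = \frac{726753}{2}$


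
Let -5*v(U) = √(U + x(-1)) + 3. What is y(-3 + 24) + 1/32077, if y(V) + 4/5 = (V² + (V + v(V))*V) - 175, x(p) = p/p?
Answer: 111243041/160385 - 21*√22/5 ≈ 673.90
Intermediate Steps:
x(p) = 1
v(U) = -⅗ - √(1 + U)/5 (v(U) = -(√(U + 1) + 3)/5 = -(√(1 + U) + 3)/5 = -(3 + √(1 + U))/5 = -⅗ - √(1 + U)/5)
y(V) = -879/5 + V² + V*(-⅗ + V - √(1 + V)/5) (y(V) = -⅘ + ((V² + (V + (-⅗ - √(1 + V)/5))*V) - 175) = -⅘ + ((V² + (-⅗ + V - √(1 + V)/5)*V) - 175) = -⅘ + ((V² + V*(-⅗ + V - √(1 + V)/5)) - 175) = -⅘ + (-175 + V² + V*(-⅗ + V - √(1 + V)/5)) = -879/5 + V² + V*(-⅗ + V - √(1 + V)/5))
y(-3 + 24) + 1/32077 = (-879/5 + 2*(-3 + 24)² - (-3 + 24)*(3 + √(1 + (-3 + 24)))/5) + 1/32077 = (-879/5 + 2*21² - ⅕*21*(3 + √(1 + 21))) + 1/32077 = (-879/5 + 2*441 - ⅕*21*(3 + √22)) + 1/32077 = (-879/5 + 882 + (-63/5 - 21*√22/5)) + 1/32077 = (3468/5 - 21*√22/5) + 1/32077 = 111243041/160385 - 21*√22/5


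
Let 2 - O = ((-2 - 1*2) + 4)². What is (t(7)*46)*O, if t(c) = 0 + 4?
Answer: 368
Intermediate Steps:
t(c) = 4
O = 2 (O = 2 - ((-2 - 1*2) + 4)² = 2 - ((-2 - 2) + 4)² = 2 - (-4 + 4)² = 2 - 1*0² = 2 - 1*0 = 2 + 0 = 2)
(t(7)*46)*O = (4*46)*2 = 184*2 = 368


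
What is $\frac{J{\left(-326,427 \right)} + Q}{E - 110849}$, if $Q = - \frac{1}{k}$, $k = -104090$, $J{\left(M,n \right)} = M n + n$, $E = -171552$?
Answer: $\frac{14445089749}{29395120090} \approx 0.49141$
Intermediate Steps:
$J{\left(M,n \right)} = n + M n$
$Q = \frac{1}{104090}$ ($Q = - \frac{1}{-104090} = \left(-1\right) \left(- \frac{1}{104090}\right) = \frac{1}{104090} \approx 9.6071 \cdot 10^{-6}$)
$\frac{J{\left(-326,427 \right)} + Q}{E - 110849} = \frac{427 \left(1 - 326\right) + \frac{1}{104090}}{-171552 - 110849} = \frac{427 \left(-325\right) + \frac{1}{104090}}{-282401} = \left(-138775 + \frac{1}{104090}\right) \left(- \frac{1}{282401}\right) = \left(- \frac{14445089749}{104090}\right) \left(- \frac{1}{282401}\right) = \frac{14445089749}{29395120090}$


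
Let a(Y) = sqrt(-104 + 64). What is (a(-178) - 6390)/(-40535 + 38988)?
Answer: 6390/1547 - 2*I*sqrt(10)/1547 ≈ 4.1306 - 0.0040883*I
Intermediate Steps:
a(Y) = 2*I*sqrt(10) (a(Y) = sqrt(-40) = 2*I*sqrt(10))
(a(-178) - 6390)/(-40535 + 38988) = (2*I*sqrt(10) - 6390)/(-40535 + 38988) = (-6390 + 2*I*sqrt(10))/(-1547) = (-6390 + 2*I*sqrt(10))*(-1/1547) = 6390/1547 - 2*I*sqrt(10)/1547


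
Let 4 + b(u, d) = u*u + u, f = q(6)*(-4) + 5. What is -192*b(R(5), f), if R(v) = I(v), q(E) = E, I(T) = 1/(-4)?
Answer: 804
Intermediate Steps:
I(T) = -1/4 (I(T) = 1*(-1/4) = -1/4)
R(v) = -1/4
f = -19 (f = 6*(-4) + 5 = -24 + 5 = -19)
b(u, d) = -4 + u + u**2 (b(u, d) = -4 + (u*u + u) = -4 + (u**2 + u) = -4 + (u + u**2) = -4 + u + u**2)
-192*b(R(5), f) = -192*(-4 - 1/4 + (-1/4)**2) = -192*(-4 - 1/4 + 1/16) = -192*(-67/16) = 804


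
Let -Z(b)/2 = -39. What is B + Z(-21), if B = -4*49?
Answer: -118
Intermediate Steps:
B = -196
Z(b) = 78 (Z(b) = -2*(-39) = 78)
B + Z(-21) = -196 + 78 = -118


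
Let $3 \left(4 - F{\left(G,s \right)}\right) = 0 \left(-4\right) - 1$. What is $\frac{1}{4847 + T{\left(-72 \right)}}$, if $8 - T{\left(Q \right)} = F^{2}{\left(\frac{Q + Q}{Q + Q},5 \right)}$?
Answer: $\frac{9}{43526} \approx 0.00020677$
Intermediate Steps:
$F{\left(G,s \right)} = \frac{13}{3}$ ($F{\left(G,s \right)} = 4 - \frac{0 \left(-4\right) - 1}{3} = 4 - \frac{0 - 1}{3} = 4 - - \frac{1}{3} = 4 + \frac{1}{3} = \frac{13}{3}$)
$T{\left(Q \right)} = - \frac{97}{9}$ ($T{\left(Q \right)} = 8 - \left(\frac{13}{3}\right)^{2} = 8 - \frac{169}{9} = - \frac{97}{9}$)
$\frac{1}{4847 + T{\left(-72 \right)}} = \frac{1}{4847 - \frac{97}{9}} = \frac{1}{\frac{43526}{9}} = \frac{9}{43526}$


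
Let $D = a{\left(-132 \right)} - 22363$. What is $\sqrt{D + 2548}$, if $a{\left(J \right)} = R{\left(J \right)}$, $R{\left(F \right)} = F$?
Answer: $i \sqrt{19947} \approx 141.23 i$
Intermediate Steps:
$a{\left(J \right)} = J$
$D = -22495$ ($D = -132 - 22363 = -22495$)
$\sqrt{D + 2548} = \sqrt{-22495 + 2548} = \sqrt{-19947} = i \sqrt{19947}$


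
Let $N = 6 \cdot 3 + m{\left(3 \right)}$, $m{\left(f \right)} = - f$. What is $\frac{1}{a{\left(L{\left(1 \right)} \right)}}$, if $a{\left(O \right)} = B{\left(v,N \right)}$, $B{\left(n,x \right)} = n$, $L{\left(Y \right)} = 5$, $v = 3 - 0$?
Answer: $\frac{1}{3} \approx 0.33333$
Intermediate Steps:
$v = 3$ ($v = 3 + 0 = 3$)
$N = 15$ ($N = 6 \cdot 3 - 3 = 18 - 3 = 15$)
$a{\left(O \right)} = 3$
$\frac{1}{a{\left(L{\left(1 \right)} \right)}} = \frac{1}{3}$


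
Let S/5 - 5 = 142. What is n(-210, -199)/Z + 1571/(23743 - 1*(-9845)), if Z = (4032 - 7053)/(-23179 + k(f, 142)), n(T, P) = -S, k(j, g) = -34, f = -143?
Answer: -191019587783/33823116 ≈ -5647.6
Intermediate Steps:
S = 735 (S = 25 + 5*142 = 25 + 710 = 735)
n(T, P) = -735 (n(T, P) = -1*735 = -735)
Z = 3021/23213 (Z = (4032 - 7053)/(-23179 - 34) = -3021/(-23213) = -3021*(-1/23213) = 3021/23213 ≈ 0.13014)
n(-210, -199)/Z + 1571/(23743 - 1*(-9845)) = -735/3021/23213 + 1571/(23743 - 1*(-9845)) = -735*23213/3021 + 1571/(23743 + 9845) = -5687185/1007 + 1571/33588 = -191019587783/33823116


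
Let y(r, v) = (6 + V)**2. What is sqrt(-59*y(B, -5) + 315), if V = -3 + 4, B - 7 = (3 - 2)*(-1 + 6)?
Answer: 4*I*sqrt(161) ≈ 50.754*I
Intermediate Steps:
B = 12 (B = 7 + (3 - 2)*(-1 + 6) = 7 + 1*5 = 7 + 5 = 12)
V = 1
y(r, v) = 49 (y(r, v) = (6 + 1)**2 = 7**2 = 49)
sqrt(-59*y(B, -5) + 315) = sqrt(-59*49 + 315) = sqrt(-2891 + 315) = sqrt(-2576) = 4*I*sqrt(161)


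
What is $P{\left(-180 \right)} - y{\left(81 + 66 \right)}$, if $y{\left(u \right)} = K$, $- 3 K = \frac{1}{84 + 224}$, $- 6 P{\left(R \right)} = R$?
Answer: $\frac{27721}{924} \approx 30.001$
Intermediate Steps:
$P{\left(R \right)} = - \frac{R}{6}$
$K = - \frac{1}{924}$ ($K = - \frac{1}{3 \left(84 + 224\right)} = - \frac{1}{3 \cdot 308} = \left(- \frac{1}{3}\right) \frac{1}{308} = - \frac{1}{924} \approx -0.0010823$)
$y{\left(u \right)} = - \frac{1}{924}$
$P{\left(-180 \right)} - y{\left(81 + 66 \right)} = \left(- \frac{1}{6}\right) \left(-180\right) - - \frac{1}{924} = 30 + \frac{1}{924} = \frac{27721}{924}$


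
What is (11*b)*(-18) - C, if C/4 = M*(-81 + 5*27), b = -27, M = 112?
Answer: -18846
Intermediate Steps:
C = 24192 (C = 4*(112*(-81 + 5*27)) = 4*(112*(-81 + 135)) = 4*(112*54) = 4*6048 = 24192)
(11*b)*(-18) - C = (11*(-27))*(-18) - 1*24192 = -297*(-18) - 24192 = 5346 - 24192 = -18846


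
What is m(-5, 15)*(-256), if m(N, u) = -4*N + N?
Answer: -3840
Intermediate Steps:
m(N, u) = -3*N
m(-5, 15)*(-256) = -3*(-5)*(-256) = 15*(-256) = -3840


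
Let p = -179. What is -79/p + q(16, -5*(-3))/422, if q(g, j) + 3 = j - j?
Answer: 32801/75538 ≈ 0.43423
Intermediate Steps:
q(g, j) = -3 (q(g, j) = -3 + (j - j) = -3 + 0 = -3)
-79/p + q(16, -5*(-3))/422 = -79/(-179) - 3/422 = -79*(-1/179) - 3*1/422 = 79/179 - 3/422 = 32801/75538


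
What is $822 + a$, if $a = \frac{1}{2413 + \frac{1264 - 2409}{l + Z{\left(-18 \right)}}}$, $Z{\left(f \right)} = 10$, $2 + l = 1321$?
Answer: $\frac{2635113033}{3205732} \approx 822.0$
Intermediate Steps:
$l = 1319$ ($l = -2 + 1321 = 1319$)
$a = \frac{1329}{3205732}$ ($a = \frac{1}{2413 + \frac{1264 - 2409}{1319 + 10}} = \frac{1}{2413 - \frac{1145}{1329}} = \frac{1}{\frac{3205732}{1329}} = \frac{1329}{3205732} \approx 0.00041457$)
$822 + a = 822 + \frac{1329}{3205732} = \frac{2635113033}{3205732}$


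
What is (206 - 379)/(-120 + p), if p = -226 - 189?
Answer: 173/535 ≈ 0.32336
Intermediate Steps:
p = -415
(206 - 379)/(-120 + p) = (206 - 379)/(-120 - 415) = -173/(-535) = -173*(-1/535) = 173/535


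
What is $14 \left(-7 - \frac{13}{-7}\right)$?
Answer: $-72$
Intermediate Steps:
$14 \left(-7 - \frac{13}{-7}\right) = 14 \left(-7 - - \frac{13}{7}\right) = 14 \left(-7 + \frac{13}{7}\right) = 14 \left(- \frac{36}{7}\right) = -72$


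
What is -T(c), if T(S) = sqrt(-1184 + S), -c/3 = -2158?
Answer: -23*sqrt(10) ≈ -72.732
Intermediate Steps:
c = 6474 (c = -3*(-2158) = 6474)
-T(c) = -sqrt(-1184 + 6474) = -sqrt(5290) = -23*sqrt(10)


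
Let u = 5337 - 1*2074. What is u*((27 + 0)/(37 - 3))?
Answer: 88101/34 ≈ 2591.2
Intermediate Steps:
u = 3263 (u = 5337 - 2074 = 3263)
u*((27 + 0)/(37 - 3)) = 3263*((27 + 0)/(37 - 3)) = 3263*(27/34) = 88101/34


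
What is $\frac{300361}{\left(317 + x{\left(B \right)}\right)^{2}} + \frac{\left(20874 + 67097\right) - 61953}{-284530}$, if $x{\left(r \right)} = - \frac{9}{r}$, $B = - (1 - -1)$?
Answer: $\frac{165544872619}{58819321985} \approx 2.8145$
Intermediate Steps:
$B = -2$ ($B = - (1 + 1) = \left(-1\right) 2 = -2$)
$\frac{300361}{\left(317 + x{\left(B \right)}\right)^{2}} + \frac{\left(20874 + 67097\right) - 61953}{-284530} = \frac{300361}{\left(317 - \frac{9}{-2}\right)^{2}} + \frac{\left(20874 + 67097\right) - 61953}{-284530} = \frac{300361}{\left(317 - - \frac{9}{2}\right)^{2}} + \left(87971 - 61953\right) \left(- \frac{1}{284530}\right) = \frac{300361}{\left(317 + \frac{9}{2}\right)^{2}} + 26018 \left(- \frac{1}{284530}\right) = \frac{300361}{\left(\frac{643}{2}\right)^{2}} - \frac{13009}{142265} = \frac{300361}{\frac{413449}{4}} - \frac{13009}{142265} = 300361 \cdot \frac{4}{413449} - \frac{13009}{142265} = \frac{1201444}{413449} - \frac{13009}{142265} = \frac{165544872619}{58819321985}$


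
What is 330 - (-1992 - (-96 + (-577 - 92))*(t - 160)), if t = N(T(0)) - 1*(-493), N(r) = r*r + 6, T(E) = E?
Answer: -257013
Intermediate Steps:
N(r) = 6 + r² (N(r) = r² + 6 = 6 + r²)
t = 499 (t = (6 + 0²) - 1*(-493) = (6 + 0) + 493 = 6 + 493 = 499)
330 - (-1992 - (-96 + (-577 - 92))*(t - 160)) = 330 - (-1992 - (-96 + (-577 - 92))*(499 - 160)) = 330 - (-1992 - (-96 - 669)*339) = 330 - (-1992 - (-765)*339) = 330 - (-1992 - 1*(-259335)) = 330 - (-1992 + 259335) = 330 - 1*257343 = 330 - 257343 = -257013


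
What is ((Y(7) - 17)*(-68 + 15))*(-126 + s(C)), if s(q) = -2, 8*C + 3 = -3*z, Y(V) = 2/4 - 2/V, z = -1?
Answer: -797120/7 ≈ -1.1387e+5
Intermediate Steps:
Y(V) = 1/2 - 2/V (Y(V) = 2*(1/4) - 2/V = 1/2 - 2/V)
C = 0 (C = -3/8 + (-3*(-1))/8 = -3/8 + (1/8)*3 = -3/8 + 3/8 = 0)
((Y(7) - 17)*(-68 + 15))*(-126 + s(C)) = (((1/2)*(-4 + 7)/7 - 17)*(-68 + 15))*(-126 - 2) = (((1/2)*(1/7)*3 - 17)*(-53))*(-128) = ((3/14 - 17)*(-53))*(-128) = -235/14*(-53)*(-128) = (12455/14)*(-128) = -797120/7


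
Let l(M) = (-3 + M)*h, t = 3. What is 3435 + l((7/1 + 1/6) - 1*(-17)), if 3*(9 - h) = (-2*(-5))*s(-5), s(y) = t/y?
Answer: 22007/6 ≈ 3667.8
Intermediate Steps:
s(y) = 3/y
h = 11 (h = 9 - (-2*(-5))*3/(-5)/3 = 9 - 10*3*(-⅕)/3 = 9 - 10*(-3)/(3*5) = 9 - ⅓*(-6) = 9 + 2 = 11)
l(M) = -33 + 11*M (l(M) = (-3 + M)*11 = -33 + 11*M)
3435 + l((7/1 + 1/6) - 1*(-17)) = 3435 + (-33 + 11*((7/1 + 1/6) - 1*(-17))) = 3435 + (-33 + 11*((7*1 + 1*(⅙)) + 17)) = 3435 + (-33 + 11*((7 + ⅙) + 17)) = 3435 + (-33 + 11*(43/6 + 17)) = 3435 + (-33 + 11*(145/6)) = 3435 + (-33 + 1595/6) = 3435 + 1397/6 = 22007/6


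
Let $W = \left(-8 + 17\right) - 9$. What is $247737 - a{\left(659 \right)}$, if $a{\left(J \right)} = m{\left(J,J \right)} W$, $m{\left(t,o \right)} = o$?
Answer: $247737$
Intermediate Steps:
$W = 0$ ($W = 9 - 9 = 0$)
$a{\left(J \right)} = 0$ ($a{\left(J \right)} = J 0 = 0$)
$247737 - a{\left(659 \right)} = 247737 - 0 = 247737 + 0 = 247737$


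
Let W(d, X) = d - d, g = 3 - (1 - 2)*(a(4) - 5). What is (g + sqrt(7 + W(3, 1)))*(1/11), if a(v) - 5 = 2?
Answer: 5/11 + sqrt(7)/11 ≈ 0.69507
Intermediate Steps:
a(v) = 7 (a(v) = 5 + 2 = 7)
g = 5 (g = 3 - (1 - 2)*(7 - 5) = 3 - (-1)*2 = 3 - 1*(-2) = 3 + 2 = 5)
W(d, X) = 0
(g + sqrt(7 + W(3, 1)))*(1/11) = (5 + sqrt(7 + 0))*(1/11) = (5 + sqrt(7))*(1*(1/11)) = (5 + sqrt(7))*(1/11) = 5/11 + sqrt(7)/11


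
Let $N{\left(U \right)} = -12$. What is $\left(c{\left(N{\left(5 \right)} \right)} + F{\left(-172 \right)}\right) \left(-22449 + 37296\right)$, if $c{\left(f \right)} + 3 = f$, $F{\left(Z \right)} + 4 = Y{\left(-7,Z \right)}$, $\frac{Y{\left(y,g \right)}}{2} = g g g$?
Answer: $-151096657005$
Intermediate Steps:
$Y{\left(y,g \right)} = 2 g^{3}$ ($Y{\left(y,g \right)} = 2 g g g = 2 g^{2} g = 2 g^{3}$)
$F{\left(Z \right)} = -4 + 2 Z^{3}$
$c{\left(f \right)} = -3 + f$
$\left(c{\left(N{\left(5 \right)} \right)} + F{\left(-172 \right)}\right) \left(-22449 + 37296\right) = \left(\left(-3 - 12\right) + \left(-4 + 2 \left(-172\right)^{3}\right)\right) \left(-22449 + 37296\right) = \left(-15 + \left(-4 + 2 \left(-5088448\right)\right)\right) 14847 = \left(-15 - 10176900\right) 14847 = \left(-10176915\right) 14847 = -151096657005$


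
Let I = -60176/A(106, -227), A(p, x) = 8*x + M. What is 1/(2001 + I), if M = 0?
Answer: 227/461749 ≈ 0.00049161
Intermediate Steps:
A(p, x) = 8*x (A(p, x) = 8*x + 0 = 8*x)
I = 7522/227 (I = -60176/(8*(-227)) = -60176/(-1816) = -60176*(-1/1816) = 7522/227 ≈ 33.137)
1/(2001 + I) = 1/(2001 + 7522/227) = 1/(461749/227) = 227/461749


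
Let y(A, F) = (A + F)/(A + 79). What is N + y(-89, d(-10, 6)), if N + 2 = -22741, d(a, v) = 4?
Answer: -45469/2 ≈ -22735.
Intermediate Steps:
y(A, F) = (A + F)/(79 + A)
N = -22743 (N = -2 - 22741 = -22743)
N + y(-89, d(-10, 6)) = -22743 + (-89 + 4)/(79 - 89) = -22743 - 85/(-10) = -22743 - ⅒*(-85) = -22743 + 17/2 = -45469/2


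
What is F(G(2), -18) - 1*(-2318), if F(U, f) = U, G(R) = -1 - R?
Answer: 2315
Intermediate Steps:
F(G(2), -18) - 1*(-2318) = (-1 - 1*2) - 1*(-2318) = (-1 - 2) + 2318 = -3 + 2318 = 2315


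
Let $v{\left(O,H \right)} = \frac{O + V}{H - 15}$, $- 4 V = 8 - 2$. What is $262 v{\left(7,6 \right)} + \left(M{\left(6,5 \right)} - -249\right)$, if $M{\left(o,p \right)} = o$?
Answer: $\frac{854}{9} \approx 94.889$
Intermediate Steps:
$V = - \frac{3}{2}$ ($V = - \frac{8 - 2}{4} = \left(- \frac{1}{4}\right) 6 = - \frac{3}{2} \approx -1.5$)
$v{\left(O,H \right)} = \frac{- \frac{3}{2} + O}{-15 + H}$ ($v{\left(O,H \right)} = \frac{O - \frac{3}{2}}{H - 15} = \frac{- \frac{3}{2} + O}{-15 + H}$)
$262 v{\left(7,6 \right)} + \left(M{\left(6,5 \right)} - -249\right) = 262 \frac{- \frac{3}{2} + 7}{-15 + 6} + \left(6 - -249\right) = 262 \frac{1}{-9} \cdot \frac{11}{2} + \left(6 + 249\right) = 262 \left(\left(- \frac{1}{9}\right) \frac{11}{2}\right) + 255 = 262 \left(- \frac{11}{18}\right) + 255 = - \frac{1441}{9} + 255 = \frac{854}{9}$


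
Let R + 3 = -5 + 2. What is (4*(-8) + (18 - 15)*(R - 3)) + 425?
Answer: 366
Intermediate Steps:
R = -6 (R = -3 + (-5 + 2) = -3 - 3 = -6)
(4*(-8) + (18 - 15)*(R - 3)) + 425 = (4*(-8) + (18 - 15)*(-6 - 3)) + 425 = (-32 + 3*(-9)) + 425 = (-32 - 27) + 425 = -59 + 425 = 366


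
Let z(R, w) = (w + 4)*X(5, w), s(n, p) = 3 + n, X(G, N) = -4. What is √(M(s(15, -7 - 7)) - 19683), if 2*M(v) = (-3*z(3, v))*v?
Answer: 3*I*√1923 ≈ 131.56*I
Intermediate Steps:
z(R, w) = -16 - 4*w (z(R, w) = (w + 4)*(-4) = (4 + w)*(-4) = -16 - 4*w)
M(v) = v*(48 + 12*v)/2 (M(v) = ((-3*(-16 - 4*v))*v)/2 = ((48 + 12*v)*v)/2 = (v*(48 + 12*v))/2 = v*(48 + 12*v)/2)
√(M(s(15, -7 - 7)) - 19683) = √(6*(3 + 15)*(4 + (3 + 15)) - 19683) = √(6*18*(4 + 18) - 19683) = √(6*18*22 - 19683) = √(2376 - 19683) = √(-17307) = 3*I*√1923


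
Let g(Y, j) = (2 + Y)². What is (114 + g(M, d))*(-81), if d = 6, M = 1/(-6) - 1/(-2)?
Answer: -9675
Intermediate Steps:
M = ⅓ (M = 1*(-⅙) - 1*(-½) = -⅙ + ½ = ⅓ ≈ 0.33333)
(114 + g(M, d))*(-81) = (114 + (2 + ⅓)²)*(-81) = (114 + (7/3)²)*(-81) = (114 + 49/9)*(-81) = (1075/9)*(-81) = -9675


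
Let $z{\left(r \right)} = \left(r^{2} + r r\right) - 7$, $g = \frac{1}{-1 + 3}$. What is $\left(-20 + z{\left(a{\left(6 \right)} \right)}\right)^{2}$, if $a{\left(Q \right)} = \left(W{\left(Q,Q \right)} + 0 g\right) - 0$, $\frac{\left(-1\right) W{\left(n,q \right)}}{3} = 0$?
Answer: $729$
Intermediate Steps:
$W{\left(n,q \right)} = 0$ ($W{\left(n,q \right)} = \left(-3\right) 0 = 0$)
$g = \frac{1}{2} \approx 0.5$
$a{\left(Q \right)} = 0$ ($a{\left(Q \right)} = \left(0 + 0 \cdot \frac{1}{2}\right) - 0 = \left(0 + 0\right) + 0 = 0 + 0 = 0$)
$z{\left(r \right)} = -7 + 2 r^{2}$ ($z{\left(r \right)} = \left(r^{2} + r^{2}\right) - 7 = 2 r^{2} - 7 = -7 + 2 r^{2}$)
$\left(-20 + z{\left(a{\left(6 \right)} \right)}\right)^{2} = \left(-20 - \left(7 - 2 \cdot 0^{2}\right)\right)^{2} = \left(-20 + \left(-7 + 2 \cdot 0\right)\right)^{2} = \left(-20 + \left(-7 + 0\right)\right)^{2} = \left(-20 - 7\right)^{2} = \left(-27\right)^{2} = 729$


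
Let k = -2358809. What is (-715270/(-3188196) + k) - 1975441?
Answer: -6909218898865/1594098 ≈ -4.3342e+6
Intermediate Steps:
(-715270/(-3188196) + k) - 1975441 = (-715270/(-3188196) - 2358809) - 1975441 = (-715270*(-1/3188196) - 2358809) - 1975441 = (357635/1594098 - 2358809) - 1975441 = -3760172351647/1594098 - 1975441 = -6909218898865/1594098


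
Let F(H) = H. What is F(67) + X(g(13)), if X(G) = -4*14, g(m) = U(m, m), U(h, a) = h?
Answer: 11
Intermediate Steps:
g(m) = m
X(G) = -56
F(67) + X(g(13)) = 67 - 56 = 11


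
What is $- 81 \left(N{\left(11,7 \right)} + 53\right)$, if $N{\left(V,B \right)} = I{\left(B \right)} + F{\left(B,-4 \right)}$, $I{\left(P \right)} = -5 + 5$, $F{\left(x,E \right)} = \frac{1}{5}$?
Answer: $- \frac{21546}{5} \approx -4309.2$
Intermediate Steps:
$F{\left(x,E \right)} = \frac{1}{5}$
$I{\left(P \right)} = 0$
$N{\left(V,B \right)} = \frac{1}{5}$ ($N{\left(V,B \right)} = 0 + \frac{1}{5} = \frac{1}{5}$)
$- 81 \left(N{\left(11,7 \right)} + 53\right) = - 81 \left(\frac{1}{5} + 53\right) = \left(-81\right) \frac{266}{5} = - \frac{21546}{5}$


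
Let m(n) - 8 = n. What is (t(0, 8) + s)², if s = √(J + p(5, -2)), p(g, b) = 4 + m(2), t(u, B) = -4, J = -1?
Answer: (4 - √13)² ≈ 0.15559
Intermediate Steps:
m(n) = 8 + n
p(g, b) = 14 (p(g, b) = 4 + (8 + 2) = 4 + 10 = 14)
s = √13 (s = √(-1 + 14) = √13 ≈ 3.6056)
(t(0, 8) + s)² = (-4 + √13)²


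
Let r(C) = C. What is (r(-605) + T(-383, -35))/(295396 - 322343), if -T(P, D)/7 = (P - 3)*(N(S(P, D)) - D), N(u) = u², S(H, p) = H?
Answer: -396447643/26947 ≈ -14712.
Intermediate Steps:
T(P, D) = -7*(-3 + P)*(P² - D) (T(P, D) = -7*(P - 3)*(P² - D) = -7*(-3 + P)*(P² - D))
(r(-605) + T(-383, -35))/(295396 - 322343) = (-605 + (-21*(-35) - 7*(-383)³ + 21*(-383)² + 7*(-35)*(-383)))/(295396 - 322343) = (-605 + (735 - 7*(-56181887) + 21*146689 + 93835))/(-26947) = (-605 + (735 + 393273209 + 3080469 + 93835))*(-1/26947) = (-605 + 396448248)*(-1/26947) = 396447643*(-1/26947) = -396447643/26947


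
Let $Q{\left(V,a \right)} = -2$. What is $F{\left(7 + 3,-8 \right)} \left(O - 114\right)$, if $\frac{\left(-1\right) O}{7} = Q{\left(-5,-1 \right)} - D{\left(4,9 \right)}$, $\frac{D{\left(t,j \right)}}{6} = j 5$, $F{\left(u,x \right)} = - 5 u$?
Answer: $-89500$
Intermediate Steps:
$D{\left(t,j \right)} = 30 j$ ($D{\left(t,j \right)} = 6 j 5 = 6 \cdot 5 j = 30 j$)
$O = 1904$ ($O = - 7 \left(-2 - 30 \cdot 9\right) = - 7 \left(-2 - 270\right) = \left(-7\right) \left(-272\right) = 1904$)
$F{\left(7 + 3,-8 \right)} \left(O - 114\right) = - 5 \left(7 + 3\right) \left(1904 - 114\right) = \left(-5\right) 10 \cdot 1790 = \left(-50\right) 1790 = -89500$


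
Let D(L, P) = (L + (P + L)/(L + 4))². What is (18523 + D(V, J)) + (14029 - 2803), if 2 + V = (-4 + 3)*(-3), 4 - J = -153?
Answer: 770294/25 ≈ 30812.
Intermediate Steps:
J = 157 (J = 4 - 1*(-153) = 4 + 153 = 157)
V = 1 (V = -2 + (-4 + 3)*(-3) = -2 - 1*(-3) = -2 + 3 = 1)
D(L, P) = (L + (L + P)/(4 + L))²
(18523 + D(V, J)) + (14029 - 2803) = (18523 + (157 + 1² + 5*1)²/(4 + 1)²) + (14029 - 2803) = (18523 + (157 + 1 + 5)²/5²) + 11226 = (18523 + (1/25)*163²) + 11226 = (18523 + (1/25)*26569) + 11226 = (18523 + 26569/25) + 11226 = 489644/25 + 11226 = 770294/25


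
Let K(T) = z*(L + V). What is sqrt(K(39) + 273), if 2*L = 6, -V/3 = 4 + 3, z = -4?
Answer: sqrt(345) ≈ 18.574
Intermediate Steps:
V = -21 (V = -3*(4 + 3) = -3*7 = -21)
L = 3 (L = (1/2)*6 = 3)
K(T) = 72 (K(T) = -4*(3 - 21) = -4*(-18) = 72)
sqrt(K(39) + 273) = sqrt(72 + 273) = sqrt(345)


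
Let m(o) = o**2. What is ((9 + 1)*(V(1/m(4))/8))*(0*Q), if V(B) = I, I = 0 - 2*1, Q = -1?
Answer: 0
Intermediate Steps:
I = -2 (I = 0 - 2 = -2)
V(B) = -2
((9 + 1)*(V(1/m(4))/8))*(0*Q) = ((9 + 1)*(-2/8))*(0*(-1)) = (10*(-2*1/8))*0 = (10*(-1/4))*0 = -5/2*0 = 0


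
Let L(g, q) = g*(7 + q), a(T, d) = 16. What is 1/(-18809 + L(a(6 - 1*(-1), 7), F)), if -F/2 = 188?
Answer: -1/24713 ≈ -4.0465e-5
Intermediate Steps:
F = -376 (F = -2*188 = -376)
1/(-18809 + L(a(6 - 1*(-1), 7), F)) = 1/(-18809 + 16*(7 - 376)) = 1/(-18809 + 16*(-369)) = 1/(-18809 - 5904) = 1/(-24713) = -1/24713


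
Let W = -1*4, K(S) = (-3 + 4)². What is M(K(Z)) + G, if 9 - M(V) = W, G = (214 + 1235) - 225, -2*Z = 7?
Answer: 1237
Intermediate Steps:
Z = -7/2 (Z = -½*7 = -7/2 ≈ -3.5000)
K(S) = 1 (K(S) = 1² = 1)
W = -4
G = 1224 (G = 1449 - 225 = 1224)
M(V) = 13 (M(V) = 9 - 1*(-4) = 9 + 4 = 13)
M(K(Z)) + G = 13 + 1224 = 1237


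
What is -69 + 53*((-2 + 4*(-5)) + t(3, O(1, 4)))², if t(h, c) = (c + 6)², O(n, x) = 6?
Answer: 788783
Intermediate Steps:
t(h, c) = (6 + c)²
-69 + 53*((-2 + 4*(-5)) + t(3, O(1, 4)))² = -69 + 53*((-2 + 4*(-5)) + (6 + 6)²)² = -69 + 53*((-2 - 20) + 12²)² = -69 + 53*(-22 + 144)² = -69 + 53*122² = -69 + 53*14884 = -69 + 788852 = 788783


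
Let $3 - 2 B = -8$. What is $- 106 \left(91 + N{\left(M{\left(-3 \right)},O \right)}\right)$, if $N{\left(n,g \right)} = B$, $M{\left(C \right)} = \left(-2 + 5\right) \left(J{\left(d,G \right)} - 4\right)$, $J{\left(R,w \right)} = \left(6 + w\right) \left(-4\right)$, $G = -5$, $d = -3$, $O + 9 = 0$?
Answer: $-10229$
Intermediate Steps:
$O = -9$ ($O = -9 + 0 = -9$)
$B = \frac{11}{2}$ ($B = \frac{3}{2} - -4 = \frac{3}{2} + 4 = \frac{11}{2} \approx 5.5$)
$J{\left(R,w \right)} = -24 - 4 w$
$M{\left(C \right)} = -24$ ($M{\left(C \right)} = \left(-2 + 5\right) \left(\left(-24 - -20\right) - 4\right) = 3 \left(\left(-24 + 20\right) - 4\right) = 3 \left(-4 - 4\right) = 3 \left(-8\right) = -24$)
$N{\left(n,g \right)} = \frac{11}{2}$
$- 106 \left(91 + N{\left(M{\left(-3 \right)},O \right)}\right) = - 106 \left(91 + \frac{11}{2}\right) = \left(-106\right) \frac{193}{2} = -10229$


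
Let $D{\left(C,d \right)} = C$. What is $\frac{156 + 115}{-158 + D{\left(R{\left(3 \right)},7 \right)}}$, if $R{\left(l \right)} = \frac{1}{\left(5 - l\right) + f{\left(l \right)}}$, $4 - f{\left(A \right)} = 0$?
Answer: $- \frac{1626}{947} \approx -1.717$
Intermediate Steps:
$f{\left(A \right)} = 4$ ($f{\left(A \right)} = 4 - 0 = 4 + 0 = 4$)
$R{\left(l \right)} = \frac{1}{9 - l}$ ($R{\left(l \right)} = \frac{1}{\left(5 - l\right) + 4} = \frac{1}{9 - l}$)
$\frac{156 + 115}{-158 + D{\left(R{\left(3 \right)},7 \right)}} = \frac{156 + 115}{-158 + \frac{1}{9 - 3}} = \frac{271}{-158 + \frac{1}{9 - 3}} = \frac{271}{-158 + \frac{1}{6}} = \frac{271}{- \frac{947}{6}} = 271 \left(- \frac{6}{947}\right) = - \frac{1626}{947}$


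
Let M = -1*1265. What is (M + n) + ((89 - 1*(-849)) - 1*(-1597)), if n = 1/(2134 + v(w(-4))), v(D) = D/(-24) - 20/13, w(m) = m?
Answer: 211258228/166345 ≈ 1270.0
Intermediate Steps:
M = -1265
v(D) = -20/13 - D/24 (v(D) = D*(-1/24) - 20*1/13 = -D/24 - 20/13 = -20/13 - D/24)
n = 78/166345 (n = 1/(2134 + (-20/13 - 1/24*(-4))) = 1/(2134 + (-20/13 + 1/6)) = 1/(2134 - 107/78) = 1/(166345/78) = 78/166345 ≈ 0.00046891)
(M + n) + ((89 - 1*(-849)) - 1*(-1597)) = (-1265 + 78/166345) + ((89 - 1*(-849)) - 1*(-1597)) = -210426347/166345 + ((89 + 849) + 1597) = -210426347/166345 + (938 + 1597) = -210426347/166345 + 2535 = 211258228/166345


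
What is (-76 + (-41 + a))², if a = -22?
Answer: 19321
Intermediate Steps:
(-76 + (-41 + a))² = (-76 + (-41 - 22))² = (-76 - 63)² = (-139)² = 19321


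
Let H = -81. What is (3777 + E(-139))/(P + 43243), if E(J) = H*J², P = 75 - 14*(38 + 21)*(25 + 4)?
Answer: -390306/4841 ≈ -80.625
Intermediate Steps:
P = -23879 (P = 75 - 826*29 = 75 - 14*1711 = 75 - 23954 = -23879)
E(J) = -81*J²
(3777 + E(-139))/(P + 43243) = (3777 - 81*(-139)²)/(-23879 + 43243) = (3777 - 81*19321)/19364 = (3777 - 1565001)*(1/19364) = -1561224*1/19364 = -390306/4841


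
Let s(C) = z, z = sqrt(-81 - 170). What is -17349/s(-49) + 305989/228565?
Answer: 305989/228565 + 17349*I*sqrt(251)/251 ≈ 1.3387 + 1095.1*I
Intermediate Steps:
z = I*sqrt(251) (z = sqrt(-251) = I*sqrt(251) ≈ 15.843*I)
s(C) = I*sqrt(251)
-17349/s(-49) + 305989/228565 = -17349*(-I*sqrt(251)/251) + 305989/228565 = -(-17349)*I*sqrt(251)/251 + 305989*(1/228565) = 17349*I*sqrt(251)/251 + 305989/228565 = 305989/228565 + 17349*I*sqrt(251)/251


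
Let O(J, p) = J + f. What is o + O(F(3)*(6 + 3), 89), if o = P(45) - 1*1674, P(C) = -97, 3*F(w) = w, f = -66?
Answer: -1828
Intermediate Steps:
F(w) = w/3
O(J, p) = -66 + J (O(J, p) = J - 66 = -66 + J)
o = -1771 (o = -97 - 1*1674 = -97 - 1674 = -1771)
o + O(F(3)*(6 + 3), 89) = -1771 + (-66 + ((⅓)*3)*(6 + 3)) = -1771 + (-66 + 1*9) = -1771 + (-66 + 9) = -1771 - 57 = -1828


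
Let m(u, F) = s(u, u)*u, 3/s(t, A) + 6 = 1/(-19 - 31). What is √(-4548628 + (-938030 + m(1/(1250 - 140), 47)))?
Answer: I*√680525384351687/11137 ≈ 2342.4*I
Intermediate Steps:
s(t, A) = -150/301 (s(t, A) = 3/(-6 + 1/(-19 - 31)) = 3/(-6 + 1/(-50)) = 3/(-6 - 1/50) = 3/(-301/50) = 3*(-50/301) = -150/301)
m(u, F) = -150*u/301
√(-4548628 + (-938030 + m(1/(1250 - 140), 47))) = √(-4548628 + (-938030 - 150/(301*(1250 - 140)))) = √(-4548628 + (-938030 - 150/301/1110)) = √(-4548628 + (-938030 - 150/301*1/1110)) = √(-4548628 + (-938030 - 5/11137)) = √(-4548628 - 10446840115/11137) = √(-61104910151/11137) = I*√680525384351687/11137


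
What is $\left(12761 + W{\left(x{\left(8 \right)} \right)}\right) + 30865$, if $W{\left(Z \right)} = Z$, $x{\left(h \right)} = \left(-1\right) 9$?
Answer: $43617$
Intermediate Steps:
$x{\left(h \right)} = -9$
$\left(12761 + W{\left(x{\left(8 \right)} \right)}\right) + 30865 = \left(12761 - 9\right) + 30865 = 12752 + 30865 = 43617$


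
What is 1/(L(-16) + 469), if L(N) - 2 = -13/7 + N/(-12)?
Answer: 21/9880 ≈ 0.0021255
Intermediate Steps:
L(N) = 1/7 - N/12 (L(N) = 2 + (-13/7 + N/(-12)) = 2 + (-13*1/7 + N*(-1/12)) = 2 + (-13/7 - N/12) = 1/7 - N/12)
1/(L(-16) + 469) = 1/((1/7 - 1/12*(-16)) + 469) = 1/((1/7 + 4/3) + 469) = 1/(31/21 + 469) = 1/(9880/21) = 21/9880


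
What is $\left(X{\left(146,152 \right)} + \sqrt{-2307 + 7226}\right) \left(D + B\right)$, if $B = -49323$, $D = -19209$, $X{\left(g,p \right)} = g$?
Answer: $-10005672 - 68532 \sqrt{4919} \approx -1.4812 \cdot 10^{7}$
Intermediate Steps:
$\left(X{\left(146,152 \right)} + \sqrt{-2307 + 7226}\right) \left(D + B\right) = \left(146 + \sqrt{-2307 + 7226}\right) \left(-19209 - 49323\right) = \left(146 + \sqrt{4919}\right) \left(-68532\right) = -10005672 - 68532 \sqrt{4919}$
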